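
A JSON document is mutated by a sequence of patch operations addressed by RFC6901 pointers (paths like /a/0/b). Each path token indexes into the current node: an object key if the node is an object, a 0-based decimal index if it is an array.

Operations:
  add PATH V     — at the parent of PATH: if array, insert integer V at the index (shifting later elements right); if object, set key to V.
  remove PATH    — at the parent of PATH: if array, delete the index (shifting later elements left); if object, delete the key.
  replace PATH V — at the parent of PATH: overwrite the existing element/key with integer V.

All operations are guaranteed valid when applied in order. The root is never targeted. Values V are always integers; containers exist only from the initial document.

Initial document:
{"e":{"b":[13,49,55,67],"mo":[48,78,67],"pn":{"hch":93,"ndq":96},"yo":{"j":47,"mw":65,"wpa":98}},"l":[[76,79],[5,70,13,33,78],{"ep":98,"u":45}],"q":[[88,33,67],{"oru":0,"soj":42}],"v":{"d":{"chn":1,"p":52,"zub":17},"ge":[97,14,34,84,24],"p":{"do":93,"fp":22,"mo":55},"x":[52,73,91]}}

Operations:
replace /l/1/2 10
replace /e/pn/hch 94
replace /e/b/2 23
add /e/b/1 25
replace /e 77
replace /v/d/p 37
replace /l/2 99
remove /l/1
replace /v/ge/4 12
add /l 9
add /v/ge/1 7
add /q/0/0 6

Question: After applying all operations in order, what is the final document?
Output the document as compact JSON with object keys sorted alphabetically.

After op 1 (replace /l/1/2 10): {"e":{"b":[13,49,55,67],"mo":[48,78,67],"pn":{"hch":93,"ndq":96},"yo":{"j":47,"mw":65,"wpa":98}},"l":[[76,79],[5,70,10,33,78],{"ep":98,"u":45}],"q":[[88,33,67],{"oru":0,"soj":42}],"v":{"d":{"chn":1,"p":52,"zub":17},"ge":[97,14,34,84,24],"p":{"do":93,"fp":22,"mo":55},"x":[52,73,91]}}
After op 2 (replace /e/pn/hch 94): {"e":{"b":[13,49,55,67],"mo":[48,78,67],"pn":{"hch":94,"ndq":96},"yo":{"j":47,"mw":65,"wpa":98}},"l":[[76,79],[5,70,10,33,78],{"ep":98,"u":45}],"q":[[88,33,67],{"oru":0,"soj":42}],"v":{"d":{"chn":1,"p":52,"zub":17},"ge":[97,14,34,84,24],"p":{"do":93,"fp":22,"mo":55},"x":[52,73,91]}}
After op 3 (replace /e/b/2 23): {"e":{"b":[13,49,23,67],"mo":[48,78,67],"pn":{"hch":94,"ndq":96},"yo":{"j":47,"mw":65,"wpa":98}},"l":[[76,79],[5,70,10,33,78],{"ep":98,"u":45}],"q":[[88,33,67],{"oru":0,"soj":42}],"v":{"d":{"chn":1,"p":52,"zub":17},"ge":[97,14,34,84,24],"p":{"do":93,"fp":22,"mo":55},"x":[52,73,91]}}
After op 4 (add /e/b/1 25): {"e":{"b":[13,25,49,23,67],"mo":[48,78,67],"pn":{"hch":94,"ndq":96},"yo":{"j":47,"mw":65,"wpa":98}},"l":[[76,79],[5,70,10,33,78],{"ep":98,"u":45}],"q":[[88,33,67],{"oru":0,"soj":42}],"v":{"d":{"chn":1,"p":52,"zub":17},"ge":[97,14,34,84,24],"p":{"do":93,"fp":22,"mo":55},"x":[52,73,91]}}
After op 5 (replace /e 77): {"e":77,"l":[[76,79],[5,70,10,33,78],{"ep":98,"u":45}],"q":[[88,33,67],{"oru":0,"soj":42}],"v":{"d":{"chn":1,"p":52,"zub":17},"ge":[97,14,34,84,24],"p":{"do":93,"fp":22,"mo":55},"x":[52,73,91]}}
After op 6 (replace /v/d/p 37): {"e":77,"l":[[76,79],[5,70,10,33,78],{"ep":98,"u":45}],"q":[[88,33,67],{"oru":0,"soj":42}],"v":{"d":{"chn":1,"p":37,"zub":17},"ge":[97,14,34,84,24],"p":{"do":93,"fp":22,"mo":55},"x":[52,73,91]}}
After op 7 (replace /l/2 99): {"e":77,"l":[[76,79],[5,70,10,33,78],99],"q":[[88,33,67],{"oru":0,"soj":42}],"v":{"d":{"chn":1,"p":37,"zub":17},"ge":[97,14,34,84,24],"p":{"do":93,"fp":22,"mo":55},"x":[52,73,91]}}
After op 8 (remove /l/1): {"e":77,"l":[[76,79],99],"q":[[88,33,67],{"oru":0,"soj":42}],"v":{"d":{"chn":1,"p":37,"zub":17},"ge":[97,14,34,84,24],"p":{"do":93,"fp":22,"mo":55},"x":[52,73,91]}}
After op 9 (replace /v/ge/4 12): {"e":77,"l":[[76,79],99],"q":[[88,33,67],{"oru":0,"soj":42}],"v":{"d":{"chn":1,"p":37,"zub":17},"ge":[97,14,34,84,12],"p":{"do":93,"fp":22,"mo":55},"x":[52,73,91]}}
After op 10 (add /l 9): {"e":77,"l":9,"q":[[88,33,67],{"oru":0,"soj":42}],"v":{"d":{"chn":1,"p":37,"zub":17},"ge":[97,14,34,84,12],"p":{"do":93,"fp":22,"mo":55},"x":[52,73,91]}}
After op 11 (add /v/ge/1 7): {"e":77,"l":9,"q":[[88,33,67],{"oru":0,"soj":42}],"v":{"d":{"chn":1,"p":37,"zub":17},"ge":[97,7,14,34,84,12],"p":{"do":93,"fp":22,"mo":55},"x":[52,73,91]}}
After op 12 (add /q/0/0 6): {"e":77,"l":9,"q":[[6,88,33,67],{"oru":0,"soj":42}],"v":{"d":{"chn":1,"p":37,"zub":17},"ge":[97,7,14,34,84,12],"p":{"do":93,"fp":22,"mo":55},"x":[52,73,91]}}

Answer: {"e":77,"l":9,"q":[[6,88,33,67],{"oru":0,"soj":42}],"v":{"d":{"chn":1,"p":37,"zub":17},"ge":[97,7,14,34,84,12],"p":{"do":93,"fp":22,"mo":55},"x":[52,73,91]}}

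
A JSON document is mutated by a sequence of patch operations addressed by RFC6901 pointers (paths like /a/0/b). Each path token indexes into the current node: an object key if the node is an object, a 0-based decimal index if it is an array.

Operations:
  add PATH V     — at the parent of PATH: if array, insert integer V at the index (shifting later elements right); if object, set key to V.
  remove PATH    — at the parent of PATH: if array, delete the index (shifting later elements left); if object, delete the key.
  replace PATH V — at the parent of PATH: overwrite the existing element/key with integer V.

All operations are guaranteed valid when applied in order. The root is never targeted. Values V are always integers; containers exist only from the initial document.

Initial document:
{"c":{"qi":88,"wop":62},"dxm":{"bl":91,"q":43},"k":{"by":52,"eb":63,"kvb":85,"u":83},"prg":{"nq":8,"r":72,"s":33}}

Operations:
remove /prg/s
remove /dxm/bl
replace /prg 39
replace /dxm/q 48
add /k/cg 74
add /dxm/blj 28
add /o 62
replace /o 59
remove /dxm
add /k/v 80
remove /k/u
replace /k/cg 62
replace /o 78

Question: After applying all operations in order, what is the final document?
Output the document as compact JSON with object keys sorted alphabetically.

After op 1 (remove /prg/s): {"c":{"qi":88,"wop":62},"dxm":{"bl":91,"q":43},"k":{"by":52,"eb":63,"kvb":85,"u":83},"prg":{"nq":8,"r":72}}
After op 2 (remove /dxm/bl): {"c":{"qi":88,"wop":62},"dxm":{"q":43},"k":{"by":52,"eb":63,"kvb":85,"u":83},"prg":{"nq":8,"r":72}}
After op 3 (replace /prg 39): {"c":{"qi":88,"wop":62},"dxm":{"q":43},"k":{"by":52,"eb":63,"kvb":85,"u":83},"prg":39}
After op 4 (replace /dxm/q 48): {"c":{"qi":88,"wop":62},"dxm":{"q":48},"k":{"by":52,"eb":63,"kvb":85,"u":83},"prg":39}
After op 5 (add /k/cg 74): {"c":{"qi":88,"wop":62},"dxm":{"q":48},"k":{"by":52,"cg":74,"eb":63,"kvb":85,"u":83},"prg":39}
After op 6 (add /dxm/blj 28): {"c":{"qi":88,"wop":62},"dxm":{"blj":28,"q":48},"k":{"by":52,"cg":74,"eb":63,"kvb":85,"u":83},"prg":39}
After op 7 (add /o 62): {"c":{"qi":88,"wop":62},"dxm":{"blj":28,"q":48},"k":{"by":52,"cg":74,"eb":63,"kvb":85,"u":83},"o":62,"prg":39}
After op 8 (replace /o 59): {"c":{"qi":88,"wop":62},"dxm":{"blj":28,"q":48},"k":{"by":52,"cg":74,"eb":63,"kvb":85,"u":83},"o":59,"prg":39}
After op 9 (remove /dxm): {"c":{"qi":88,"wop":62},"k":{"by":52,"cg":74,"eb":63,"kvb":85,"u":83},"o":59,"prg":39}
After op 10 (add /k/v 80): {"c":{"qi":88,"wop":62},"k":{"by":52,"cg":74,"eb":63,"kvb":85,"u":83,"v":80},"o":59,"prg":39}
After op 11 (remove /k/u): {"c":{"qi":88,"wop":62},"k":{"by":52,"cg":74,"eb":63,"kvb":85,"v":80},"o":59,"prg":39}
After op 12 (replace /k/cg 62): {"c":{"qi":88,"wop":62},"k":{"by":52,"cg":62,"eb":63,"kvb":85,"v":80},"o":59,"prg":39}
After op 13 (replace /o 78): {"c":{"qi":88,"wop":62},"k":{"by":52,"cg":62,"eb":63,"kvb":85,"v":80},"o":78,"prg":39}

Answer: {"c":{"qi":88,"wop":62},"k":{"by":52,"cg":62,"eb":63,"kvb":85,"v":80},"o":78,"prg":39}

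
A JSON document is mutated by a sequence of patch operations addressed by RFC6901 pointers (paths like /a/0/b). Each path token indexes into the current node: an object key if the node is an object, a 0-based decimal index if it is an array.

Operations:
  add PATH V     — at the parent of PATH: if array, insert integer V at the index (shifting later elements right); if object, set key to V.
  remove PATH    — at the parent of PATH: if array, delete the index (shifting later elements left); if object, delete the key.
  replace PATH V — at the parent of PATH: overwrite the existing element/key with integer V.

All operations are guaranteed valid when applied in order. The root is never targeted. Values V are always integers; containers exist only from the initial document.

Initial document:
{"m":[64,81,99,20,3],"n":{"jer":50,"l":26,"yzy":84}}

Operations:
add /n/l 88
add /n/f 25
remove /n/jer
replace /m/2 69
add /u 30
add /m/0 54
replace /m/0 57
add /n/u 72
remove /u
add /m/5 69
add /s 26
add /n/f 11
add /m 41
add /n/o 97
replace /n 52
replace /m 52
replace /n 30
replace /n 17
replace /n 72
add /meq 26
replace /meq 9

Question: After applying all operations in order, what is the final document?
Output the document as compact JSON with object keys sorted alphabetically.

After op 1 (add /n/l 88): {"m":[64,81,99,20,3],"n":{"jer":50,"l":88,"yzy":84}}
After op 2 (add /n/f 25): {"m":[64,81,99,20,3],"n":{"f":25,"jer":50,"l":88,"yzy":84}}
After op 3 (remove /n/jer): {"m":[64,81,99,20,3],"n":{"f":25,"l":88,"yzy":84}}
After op 4 (replace /m/2 69): {"m":[64,81,69,20,3],"n":{"f":25,"l":88,"yzy":84}}
After op 5 (add /u 30): {"m":[64,81,69,20,3],"n":{"f":25,"l":88,"yzy":84},"u":30}
After op 6 (add /m/0 54): {"m":[54,64,81,69,20,3],"n":{"f":25,"l":88,"yzy":84},"u":30}
After op 7 (replace /m/0 57): {"m":[57,64,81,69,20,3],"n":{"f":25,"l":88,"yzy":84},"u":30}
After op 8 (add /n/u 72): {"m":[57,64,81,69,20,3],"n":{"f":25,"l":88,"u":72,"yzy":84},"u":30}
After op 9 (remove /u): {"m":[57,64,81,69,20,3],"n":{"f":25,"l":88,"u":72,"yzy":84}}
After op 10 (add /m/5 69): {"m":[57,64,81,69,20,69,3],"n":{"f":25,"l":88,"u":72,"yzy":84}}
After op 11 (add /s 26): {"m":[57,64,81,69,20,69,3],"n":{"f":25,"l":88,"u":72,"yzy":84},"s":26}
After op 12 (add /n/f 11): {"m":[57,64,81,69,20,69,3],"n":{"f":11,"l":88,"u":72,"yzy":84},"s":26}
After op 13 (add /m 41): {"m":41,"n":{"f":11,"l":88,"u":72,"yzy":84},"s":26}
After op 14 (add /n/o 97): {"m":41,"n":{"f":11,"l":88,"o":97,"u":72,"yzy":84},"s":26}
After op 15 (replace /n 52): {"m":41,"n":52,"s":26}
After op 16 (replace /m 52): {"m":52,"n":52,"s":26}
After op 17 (replace /n 30): {"m":52,"n":30,"s":26}
After op 18 (replace /n 17): {"m":52,"n":17,"s":26}
After op 19 (replace /n 72): {"m":52,"n":72,"s":26}
After op 20 (add /meq 26): {"m":52,"meq":26,"n":72,"s":26}
After op 21 (replace /meq 9): {"m":52,"meq":9,"n":72,"s":26}

Answer: {"m":52,"meq":9,"n":72,"s":26}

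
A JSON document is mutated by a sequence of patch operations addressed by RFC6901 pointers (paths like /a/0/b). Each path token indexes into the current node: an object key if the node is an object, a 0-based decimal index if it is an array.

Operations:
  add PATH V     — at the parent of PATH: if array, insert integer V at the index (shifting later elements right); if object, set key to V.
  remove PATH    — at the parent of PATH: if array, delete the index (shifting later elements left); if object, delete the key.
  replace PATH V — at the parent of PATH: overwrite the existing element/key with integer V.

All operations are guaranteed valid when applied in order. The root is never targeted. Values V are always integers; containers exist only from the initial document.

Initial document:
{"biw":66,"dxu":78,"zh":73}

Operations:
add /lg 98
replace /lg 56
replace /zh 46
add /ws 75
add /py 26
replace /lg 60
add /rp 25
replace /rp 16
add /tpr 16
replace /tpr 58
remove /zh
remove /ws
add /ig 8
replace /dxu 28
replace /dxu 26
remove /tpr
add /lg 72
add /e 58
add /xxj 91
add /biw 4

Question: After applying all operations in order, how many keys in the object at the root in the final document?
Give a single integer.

After op 1 (add /lg 98): {"biw":66,"dxu":78,"lg":98,"zh":73}
After op 2 (replace /lg 56): {"biw":66,"dxu":78,"lg":56,"zh":73}
After op 3 (replace /zh 46): {"biw":66,"dxu":78,"lg":56,"zh":46}
After op 4 (add /ws 75): {"biw":66,"dxu":78,"lg":56,"ws":75,"zh":46}
After op 5 (add /py 26): {"biw":66,"dxu":78,"lg":56,"py":26,"ws":75,"zh":46}
After op 6 (replace /lg 60): {"biw":66,"dxu":78,"lg":60,"py":26,"ws":75,"zh":46}
After op 7 (add /rp 25): {"biw":66,"dxu":78,"lg":60,"py":26,"rp":25,"ws":75,"zh":46}
After op 8 (replace /rp 16): {"biw":66,"dxu":78,"lg":60,"py":26,"rp":16,"ws":75,"zh":46}
After op 9 (add /tpr 16): {"biw":66,"dxu":78,"lg":60,"py":26,"rp":16,"tpr":16,"ws":75,"zh":46}
After op 10 (replace /tpr 58): {"biw":66,"dxu":78,"lg":60,"py":26,"rp":16,"tpr":58,"ws":75,"zh":46}
After op 11 (remove /zh): {"biw":66,"dxu":78,"lg":60,"py":26,"rp":16,"tpr":58,"ws":75}
After op 12 (remove /ws): {"biw":66,"dxu":78,"lg":60,"py":26,"rp":16,"tpr":58}
After op 13 (add /ig 8): {"biw":66,"dxu":78,"ig":8,"lg":60,"py":26,"rp":16,"tpr":58}
After op 14 (replace /dxu 28): {"biw":66,"dxu":28,"ig":8,"lg":60,"py":26,"rp":16,"tpr":58}
After op 15 (replace /dxu 26): {"biw":66,"dxu":26,"ig":8,"lg":60,"py":26,"rp":16,"tpr":58}
After op 16 (remove /tpr): {"biw":66,"dxu":26,"ig":8,"lg":60,"py":26,"rp":16}
After op 17 (add /lg 72): {"biw":66,"dxu":26,"ig":8,"lg":72,"py":26,"rp":16}
After op 18 (add /e 58): {"biw":66,"dxu":26,"e":58,"ig":8,"lg":72,"py":26,"rp":16}
After op 19 (add /xxj 91): {"biw":66,"dxu":26,"e":58,"ig":8,"lg":72,"py":26,"rp":16,"xxj":91}
After op 20 (add /biw 4): {"biw":4,"dxu":26,"e":58,"ig":8,"lg":72,"py":26,"rp":16,"xxj":91}
Size at the root: 8

Answer: 8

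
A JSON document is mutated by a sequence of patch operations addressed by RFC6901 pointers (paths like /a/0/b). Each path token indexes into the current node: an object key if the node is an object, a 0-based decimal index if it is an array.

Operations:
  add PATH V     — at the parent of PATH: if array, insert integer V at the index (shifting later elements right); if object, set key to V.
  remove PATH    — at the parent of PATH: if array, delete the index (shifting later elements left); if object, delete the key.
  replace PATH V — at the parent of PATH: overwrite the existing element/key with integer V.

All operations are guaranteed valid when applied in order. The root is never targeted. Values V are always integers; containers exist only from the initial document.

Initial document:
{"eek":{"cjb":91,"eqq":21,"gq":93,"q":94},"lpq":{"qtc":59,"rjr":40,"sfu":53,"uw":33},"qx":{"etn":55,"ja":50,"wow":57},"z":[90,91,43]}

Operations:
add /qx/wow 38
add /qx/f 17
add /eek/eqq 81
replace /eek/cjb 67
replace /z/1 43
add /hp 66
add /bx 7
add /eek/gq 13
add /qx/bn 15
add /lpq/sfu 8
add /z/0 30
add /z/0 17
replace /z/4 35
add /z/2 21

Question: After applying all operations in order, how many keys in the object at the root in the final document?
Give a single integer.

After op 1 (add /qx/wow 38): {"eek":{"cjb":91,"eqq":21,"gq":93,"q":94},"lpq":{"qtc":59,"rjr":40,"sfu":53,"uw":33},"qx":{"etn":55,"ja":50,"wow":38},"z":[90,91,43]}
After op 2 (add /qx/f 17): {"eek":{"cjb":91,"eqq":21,"gq":93,"q":94},"lpq":{"qtc":59,"rjr":40,"sfu":53,"uw":33},"qx":{"etn":55,"f":17,"ja":50,"wow":38},"z":[90,91,43]}
After op 3 (add /eek/eqq 81): {"eek":{"cjb":91,"eqq":81,"gq":93,"q":94},"lpq":{"qtc":59,"rjr":40,"sfu":53,"uw":33},"qx":{"etn":55,"f":17,"ja":50,"wow":38},"z":[90,91,43]}
After op 4 (replace /eek/cjb 67): {"eek":{"cjb":67,"eqq":81,"gq":93,"q":94},"lpq":{"qtc":59,"rjr":40,"sfu":53,"uw":33},"qx":{"etn":55,"f":17,"ja":50,"wow":38},"z":[90,91,43]}
After op 5 (replace /z/1 43): {"eek":{"cjb":67,"eqq":81,"gq":93,"q":94},"lpq":{"qtc":59,"rjr":40,"sfu":53,"uw":33},"qx":{"etn":55,"f":17,"ja":50,"wow":38},"z":[90,43,43]}
After op 6 (add /hp 66): {"eek":{"cjb":67,"eqq":81,"gq":93,"q":94},"hp":66,"lpq":{"qtc":59,"rjr":40,"sfu":53,"uw":33},"qx":{"etn":55,"f":17,"ja":50,"wow":38},"z":[90,43,43]}
After op 7 (add /bx 7): {"bx":7,"eek":{"cjb":67,"eqq":81,"gq":93,"q":94},"hp":66,"lpq":{"qtc":59,"rjr":40,"sfu":53,"uw":33},"qx":{"etn":55,"f":17,"ja":50,"wow":38},"z":[90,43,43]}
After op 8 (add /eek/gq 13): {"bx":7,"eek":{"cjb":67,"eqq":81,"gq":13,"q":94},"hp":66,"lpq":{"qtc":59,"rjr":40,"sfu":53,"uw":33},"qx":{"etn":55,"f":17,"ja":50,"wow":38},"z":[90,43,43]}
After op 9 (add /qx/bn 15): {"bx":7,"eek":{"cjb":67,"eqq":81,"gq":13,"q":94},"hp":66,"lpq":{"qtc":59,"rjr":40,"sfu":53,"uw":33},"qx":{"bn":15,"etn":55,"f":17,"ja":50,"wow":38},"z":[90,43,43]}
After op 10 (add /lpq/sfu 8): {"bx":7,"eek":{"cjb":67,"eqq":81,"gq":13,"q":94},"hp":66,"lpq":{"qtc":59,"rjr":40,"sfu":8,"uw":33},"qx":{"bn":15,"etn":55,"f":17,"ja":50,"wow":38},"z":[90,43,43]}
After op 11 (add /z/0 30): {"bx":7,"eek":{"cjb":67,"eqq":81,"gq":13,"q":94},"hp":66,"lpq":{"qtc":59,"rjr":40,"sfu":8,"uw":33},"qx":{"bn":15,"etn":55,"f":17,"ja":50,"wow":38},"z":[30,90,43,43]}
After op 12 (add /z/0 17): {"bx":7,"eek":{"cjb":67,"eqq":81,"gq":13,"q":94},"hp":66,"lpq":{"qtc":59,"rjr":40,"sfu":8,"uw":33},"qx":{"bn":15,"etn":55,"f":17,"ja":50,"wow":38},"z":[17,30,90,43,43]}
After op 13 (replace /z/4 35): {"bx":7,"eek":{"cjb":67,"eqq":81,"gq":13,"q":94},"hp":66,"lpq":{"qtc":59,"rjr":40,"sfu":8,"uw":33},"qx":{"bn":15,"etn":55,"f":17,"ja":50,"wow":38},"z":[17,30,90,43,35]}
After op 14 (add /z/2 21): {"bx":7,"eek":{"cjb":67,"eqq":81,"gq":13,"q":94},"hp":66,"lpq":{"qtc":59,"rjr":40,"sfu":8,"uw":33},"qx":{"bn":15,"etn":55,"f":17,"ja":50,"wow":38},"z":[17,30,21,90,43,35]}
Size at the root: 6

Answer: 6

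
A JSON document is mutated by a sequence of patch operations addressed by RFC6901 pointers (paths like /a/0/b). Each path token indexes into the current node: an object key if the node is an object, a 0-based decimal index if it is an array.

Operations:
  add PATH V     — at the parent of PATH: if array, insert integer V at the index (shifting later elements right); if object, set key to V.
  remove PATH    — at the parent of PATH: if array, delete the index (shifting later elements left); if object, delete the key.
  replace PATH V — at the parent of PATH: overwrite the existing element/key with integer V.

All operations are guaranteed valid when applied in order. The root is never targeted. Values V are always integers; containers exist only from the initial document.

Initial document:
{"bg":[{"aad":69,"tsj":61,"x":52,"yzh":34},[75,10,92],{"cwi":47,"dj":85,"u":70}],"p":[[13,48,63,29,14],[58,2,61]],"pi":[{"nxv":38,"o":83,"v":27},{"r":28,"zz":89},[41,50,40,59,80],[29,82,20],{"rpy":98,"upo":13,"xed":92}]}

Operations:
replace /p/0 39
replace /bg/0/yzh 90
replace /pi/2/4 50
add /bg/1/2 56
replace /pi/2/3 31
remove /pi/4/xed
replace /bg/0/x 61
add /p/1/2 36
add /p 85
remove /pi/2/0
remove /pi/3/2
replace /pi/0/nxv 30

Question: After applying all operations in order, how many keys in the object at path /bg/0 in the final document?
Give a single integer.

Answer: 4

Derivation:
After op 1 (replace /p/0 39): {"bg":[{"aad":69,"tsj":61,"x":52,"yzh":34},[75,10,92],{"cwi":47,"dj":85,"u":70}],"p":[39,[58,2,61]],"pi":[{"nxv":38,"o":83,"v":27},{"r":28,"zz":89},[41,50,40,59,80],[29,82,20],{"rpy":98,"upo":13,"xed":92}]}
After op 2 (replace /bg/0/yzh 90): {"bg":[{"aad":69,"tsj":61,"x":52,"yzh":90},[75,10,92],{"cwi":47,"dj":85,"u":70}],"p":[39,[58,2,61]],"pi":[{"nxv":38,"o":83,"v":27},{"r":28,"zz":89},[41,50,40,59,80],[29,82,20],{"rpy":98,"upo":13,"xed":92}]}
After op 3 (replace /pi/2/4 50): {"bg":[{"aad":69,"tsj":61,"x":52,"yzh":90},[75,10,92],{"cwi":47,"dj":85,"u":70}],"p":[39,[58,2,61]],"pi":[{"nxv":38,"o":83,"v":27},{"r":28,"zz":89},[41,50,40,59,50],[29,82,20],{"rpy":98,"upo":13,"xed":92}]}
After op 4 (add /bg/1/2 56): {"bg":[{"aad":69,"tsj":61,"x":52,"yzh":90},[75,10,56,92],{"cwi":47,"dj":85,"u":70}],"p":[39,[58,2,61]],"pi":[{"nxv":38,"o":83,"v":27},{"r":28,"zz":89},[41,50,40,59,50],[29,82,20],{"rpy":98,"upo":13,"xed":92}]}
After op 5 (replace /pi/2/3 31): {"bg":[{"aad":69,"tsj":61,"x":52,"yzh":90},[75,10,56,92],{"cwi":47,"dj":85,"u":70}],"p":[39,[58,2,61]],"pi":[{"nxv":38,"o":83,"v":27},{"r":28,"zz":89},[41,50,40,31,50],[29,82,20],{"rpy":98,"upo":13,"xed":92}]}
After op 6 (remove /pi/4/xed): {"bg":[{"aad":69,"tsj":61,"x":52,"yzh":90},[75,10,56,92],{"cwi":47,"dj":85,"u":70}],"p":[39,[58,2,61]],"pi":[{"nxv":38,"o":83,"v":27},{"r":28,"zz":89},[41,50,40,31,50],[29,82,20],{"rpy":98,"upo":13}]}
After op 7 (replace /bg/0/x 61): {"bg":[{"aad":69,"tsj":61,"x":61,"yzh":90},[75,10,56,92],{"cwi":47,"dj":85,"u":70}],"p":[39,[58,2,61]],"pi":[{"nxv":38,"o":83,"v":27},{"r":28,"zz":89},[41,50,40,31,50],[29,82,20],{"rpy":98,"upo":13}]}
After op 8 (add /p/1/2 36): {"bg":[{"aad":69,"tsj":61,"x":61,"yzh":90},[75,10,56,92],{"cwi":47,"dj":85,"u":70}],"p":[39,[58,2,36,61]],"pi":[{"nxv":38,"o":83,"v":27},{"r":28,"zz":89},[41,50,40,31,50],[29,82,20],{"rpy":98,"upo":13}]}
After op 9 (add /p 85): {"bg":[{"aad":69,"tsj":61,"x":61,"yzh":90},[75,10,56,92],{"cwi":47,"dj":85,"u":70}],"p":85,"pi":[{"nxv":38,"o":83,"v":27},{"r":28,"zz":89},[41,50,40,31,50],[29,82,20],{"rpy":98,"upo":13}]}
After op 10 (remove /pi/2/0): {"bg":[{"aad":69,"tsj":61,"x":61,"yzh":90},[75,10,56,92],{"cwi":47,"dj":85,"u":70}],"p":85,"pi":[{"nxv":38,"o":83,"v":27},{"r":28,"zz":89},[50,40,31,50],[29,82,20],{"rpy":98,"upo":13}]}
After op 11 (remove /pi/3/2): {"bg":[{"aad":69,"tsj":61,"x":61,"yzh":90},[75,10,56,92],{"cwi":47,"dj":85,"u":70}],"p":85,"pi":[{"nxv":38,"o":83,"v":27},{"r":28,"zz":89},[50,40,31,50],[29,82],{"rpy":98,"upo":13}]}
After op 12 (replace /pi/0/nxv 30): {"bg":[{"aad":69,"tsj":61,"x":61,"yzh":90},[75,10,56,92],{"cwi":47,"dj":85,"u":70}],"p":85,"pi":[{"nxv":30,"o":83,"v":27},{"r":28,"zz":89},[50,40,31,50],[29,82],{"rpy":98,"upo":13}]}
Size at path /bg/0: 4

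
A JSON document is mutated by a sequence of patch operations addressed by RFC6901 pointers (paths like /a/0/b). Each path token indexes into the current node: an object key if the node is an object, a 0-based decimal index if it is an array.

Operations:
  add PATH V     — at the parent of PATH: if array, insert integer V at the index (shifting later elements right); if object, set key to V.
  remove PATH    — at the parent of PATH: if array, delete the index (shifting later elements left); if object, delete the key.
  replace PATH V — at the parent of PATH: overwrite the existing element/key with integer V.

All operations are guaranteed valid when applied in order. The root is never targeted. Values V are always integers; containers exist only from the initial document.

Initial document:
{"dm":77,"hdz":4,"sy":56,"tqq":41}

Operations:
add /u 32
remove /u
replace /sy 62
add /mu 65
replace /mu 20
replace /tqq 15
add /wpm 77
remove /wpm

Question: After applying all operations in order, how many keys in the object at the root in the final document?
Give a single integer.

After op 1 (add /u 32): {"dm":77,"hdz":4,"sy":56,"tqq":41,"u":32}
After op 2 (remove /u): {"dm":77,"hdz":4,"sy":56,"tqq":41}
After op 3 (replace /sy 62): {"dm":77,"hdz":4,"sy":62,"tqq":41}
After op 4 (add /mu 65): {"dm":77,"hdz":4,"mu":65,"sy":62,"tqq":41}
After op 5 (replace /mu 20): {"dm":77,"hdz":4,"mu":20,"sy":62,"tqq":41}
After op 6 (replace /tqq 15): {"dm":77,"hdz":4,"mu":20,"sy":62,"tqq":15}
After op 7 (add /wpm 77): {"dm":77,"hdz":4,"mu":20,"sy":62,"tqq":15,"wpm":77}
After op 8 (remove /wpm): {"dm":77,"hdz":4,"mu":20,"sy":62,"tqq":15}
Size at the root: 5

Answer: 5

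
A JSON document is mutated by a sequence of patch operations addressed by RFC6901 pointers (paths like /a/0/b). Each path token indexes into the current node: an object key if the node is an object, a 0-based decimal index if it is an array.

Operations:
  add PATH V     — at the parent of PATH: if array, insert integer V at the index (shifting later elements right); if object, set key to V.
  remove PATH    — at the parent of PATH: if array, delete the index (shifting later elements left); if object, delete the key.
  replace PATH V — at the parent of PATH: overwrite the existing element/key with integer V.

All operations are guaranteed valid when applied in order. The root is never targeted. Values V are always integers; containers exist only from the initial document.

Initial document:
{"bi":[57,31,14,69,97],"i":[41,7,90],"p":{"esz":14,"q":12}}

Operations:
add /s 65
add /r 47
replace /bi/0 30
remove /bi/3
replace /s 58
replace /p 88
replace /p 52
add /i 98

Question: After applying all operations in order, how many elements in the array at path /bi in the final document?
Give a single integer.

After op 1 (add /s 65): {"bi":[57,31,14,69,97],"i":[41,7,90],"p":{"esz":14,"q":12},"s":65}
After op 2 (add /r 47): {"bi":[57,31,14,69,97],"i":[41,7,90],"p":{"esz":14,"q":12},"r":47,"s":65}
After op 3 (replace /bi/0 30): {"bi":[30,31,14,69,97],"i":[41,7,90],"p":{"esz":14,"q":12},"r":47,"s":65}
After op 4 (remove /bi/3): {"bi":[30,31,14,97],"i":[41,7,90],"p":{"esz":14,"q":12},"r":47,"s":65}
After op 5 (replace /s 58): {"bi":[30,31,14,97],"i":[41,7,90],"p":{"esz":14,"q":12},"r":47,"s":58}
After op 6 (replace /p 88): {"bi":[30,31,14,97],"i":[41,7,90],"p":88,"r":47,"s":58}
After op 7 (replace /p 52): {"bi":[30,31,14,97],"i":[41,7,90],"p":52,"r":47,"s":58}
After op 8 (add /i 98): {"bi":[30,31,14,97],"i":98,"p":52,"r":47,"s":58}
Size at path /bi: 4

Answer: 4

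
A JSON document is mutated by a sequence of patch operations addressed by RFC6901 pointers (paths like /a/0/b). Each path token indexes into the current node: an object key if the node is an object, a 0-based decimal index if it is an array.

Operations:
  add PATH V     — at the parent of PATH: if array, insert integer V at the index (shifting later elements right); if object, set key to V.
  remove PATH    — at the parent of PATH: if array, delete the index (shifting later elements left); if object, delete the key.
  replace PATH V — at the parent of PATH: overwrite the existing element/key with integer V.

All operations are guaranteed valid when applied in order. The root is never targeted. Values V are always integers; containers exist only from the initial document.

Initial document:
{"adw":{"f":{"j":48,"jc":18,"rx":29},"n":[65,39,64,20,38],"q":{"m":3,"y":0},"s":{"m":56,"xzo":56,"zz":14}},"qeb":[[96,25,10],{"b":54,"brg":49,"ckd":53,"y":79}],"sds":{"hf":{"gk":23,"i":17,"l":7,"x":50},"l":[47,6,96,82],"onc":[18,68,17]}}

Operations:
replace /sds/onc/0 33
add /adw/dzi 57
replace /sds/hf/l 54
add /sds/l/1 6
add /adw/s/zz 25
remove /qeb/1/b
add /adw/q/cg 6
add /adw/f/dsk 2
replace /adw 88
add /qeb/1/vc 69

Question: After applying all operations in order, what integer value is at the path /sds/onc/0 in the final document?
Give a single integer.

After op 1 (replace /sds/onc/0 33): {"adw":{"f":{"j":48,"jc":18,"rx":29},"n":[65,39,64,20,38],"q":{"m":3,"y":0},"s":{"m":56,"xzo":56,"zz":14}},"qeb":[[96,25,10],{"b":54,"brg":49,"ckd":53,"y":79}],"sds":{"hf":{"gk":23,"i":17,"l":7,"x":50},"l":[47,6,96,82],"onc":[33,68,17]}}
After op 2 (add /adw/dzi 57): {"adw":{"dzi":57,"f":{"j":48,"jc":18,"rx":29},"n":[65,39,64,20,38],"q":{"m":3,"y":0},"s":{"m":56,"xzo":56,"zz":14}},"qeb":[[96,25,10],{"b":54,"brg":49,"ckd":53,"y":79}],"sds":{"hf":{"gk":23,"i":17,"l":7,"x":50},"l":[47,6,96,82],"onc":[33,68,17]}}
After op 3 (replace /sds/hf/l 54): {"adw":{"dzi":57,"f":{"j":48,"jc":18,"rx":29},"n":[65,39,64,20,38],"q":{"m":3,"y":0},"s":{"m":56,"xzo":56,"zz":14}},"qeb":[[96,25,10],{"b":54,"brg":49,"ckd":53,"y":79}],"sds":{"hf":{"gk":23,"i":17,"l":54,"x":50},"l":[47,6,96,82],"onc":[33,68,17]}}
After op 4 (add /sds/l/1 6): {"adw":{"dzi":57,"f":{"j":48,"jc":18,"rx":29},"n":[65,39,64,20,38],"q":{"m":3,"y":0},"s":{"m":56,"xzo":56,"zz":14}},"qeb":[[96,25,10],{"b":54,"brg":49,"ckd":53,"y":79}],"sds":{"hf":{"gk":23,"i":17,"l":54,"x":50},"l":[47,6,6,96,82],"onc":[33,68,17]}}
After op 5 (add /adw/s/zz 25): {"adw":{"dzi":57,"f":{"j":48,"jc":18,"rx":29},"n":[65,39,64,20,38],"q":{"m":3,"y":0},"s":{"m":56,"xzo":56,"zz":25}},"qeb":[[96,25,10],{"b":54,"brg":49,"ckd":53,"y":79}],"sds":{"hf":{"gk":23,"i":17,"l":54,"x":50},"l":[47,6,6,96,82],"onc":[33,68,17]}}
After op 6 (remove /qeb/1/b): {"adw":{"dzi":57,"f":{"j":48,"jc":18,"rx":29},"n":[65,39,64,20,38],"q":{"m":3,"y":0},"s":{"m":56,"xzo":56,"zz":25}},"qeb":[[96,25,10],{"brg":49,"ckd":53,"y":79}],"sds":{"hf":{"gk":23,"i":17,"l":54,"x":50},"l":[47,6,6,96,82],"onc":[33,68,17]}}
After op 7 (add /adw/q/cg 6): {"adw":{"dzi":57,"f":{"j":48,"jc":18,"rx":29},"n":[65,39,64,20,38],"q":{"cg":6,"m":3,"y":0},"s":{"m":56,"xzo":56,"zz":25}},"qeb":[[96,25,10],{"brg":49,"ckd":53,"y":79}],"sds":{"hf":{"gk":23,"i":17,"l":54,"x":50},"l":[47,6,6,96,82],"onc":[33,68,17]}}
After op 8 (add /adw/f/dsk 2): {"adw":{"dzi":57,"f":{"dsk":2,"j":48,"jc":18,"rx":29},"n":[65,39,64,20,38],"q":{"cg":6,"m":3,"y":0},"s":{"m":56,"xzo":56,"zz":25}},"qeb":[[96,25,10],{"brg":49,"ckd":53,"y":79}],"sds":{"hf":{"gk":23,"i":17,"l":54,"x":50},"l":[47,6,6,96,82],"onc":[33,68,17]}}
After op 9 (replace /adw 88): {"adw":88,"qeb":[[96,25,10],{"brg":49,"ckd":53,"y":79}],"sds":{"hf":{"gk":23,"i":17,"l":54,"x":50},"l":[47,6,6,96,82],"onc":[33,68,17]}}
After op 10 (add /qeb/1/vc 69): {"adw":88,"qeb":[[96,25,10],{"brg":49,"ckd":53,"vc":69,"y":79}],"sds":{"hf":{"gk":23,"i":17,"l":54,"x":50},"l":[47,6,6,96,82],"onc":[33,68,17]}}
Value at /sds/onc/0: 33

Answer: 33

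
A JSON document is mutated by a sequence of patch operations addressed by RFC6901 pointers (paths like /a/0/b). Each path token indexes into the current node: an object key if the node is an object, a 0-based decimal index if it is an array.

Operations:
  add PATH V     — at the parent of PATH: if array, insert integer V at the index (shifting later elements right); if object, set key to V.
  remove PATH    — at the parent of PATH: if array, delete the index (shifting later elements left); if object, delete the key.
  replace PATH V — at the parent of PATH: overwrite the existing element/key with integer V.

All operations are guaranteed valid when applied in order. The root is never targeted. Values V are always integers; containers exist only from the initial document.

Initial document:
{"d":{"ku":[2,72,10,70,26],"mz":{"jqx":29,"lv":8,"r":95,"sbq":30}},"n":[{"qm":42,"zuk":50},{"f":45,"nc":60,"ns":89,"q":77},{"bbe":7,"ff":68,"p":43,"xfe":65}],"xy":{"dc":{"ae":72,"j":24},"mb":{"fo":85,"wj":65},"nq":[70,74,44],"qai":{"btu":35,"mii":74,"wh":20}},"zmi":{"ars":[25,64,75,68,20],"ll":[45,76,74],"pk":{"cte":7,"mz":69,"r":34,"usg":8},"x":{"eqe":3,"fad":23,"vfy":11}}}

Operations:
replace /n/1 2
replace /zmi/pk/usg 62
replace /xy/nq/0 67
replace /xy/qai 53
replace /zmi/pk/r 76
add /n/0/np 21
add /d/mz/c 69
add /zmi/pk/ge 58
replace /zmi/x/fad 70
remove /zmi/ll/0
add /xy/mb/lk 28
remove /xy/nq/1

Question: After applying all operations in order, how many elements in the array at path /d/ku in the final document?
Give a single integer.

Answer: 5

Derivation:
After op 1 (replace /n/1 2): {"d":{"ku":[2,72,10,70,26],"mz":{"jqx":29,"lv":8,"r":95,"sbq":30}},"n":[{"qm":42,"zuk":50},2,{"bbe":7,"ff":68,"p":43,"xfe":65}],"xy":{"dc":{"ae":72,"j":24},"mb":{"fo":85,"wj":65},"nq":[70,74,44],"qai":{"btu":35,"mii":74,"wh":20}},"zmi":{"ars":[25,64,75,68,20],"ll":[45,76,74],"pk":{"cte":7,"mz":69,"r":34,"usg":8},"x":{"eqe":3,"fad":23,"vfy":11}}}
After op 2 (replace /zmi/pk/usg 62): {"d":{"ku":[2,72,10,70,26],"mz":{"jqx":29,"lv":8,"r":95,"sbq":30}},"n":[{"qm":42,"zuk":50},2,{"bbe":7,"ff":68,"p":43,"xfe":65}],"xy":{"dc":{"ae":72,"j":24},"mb":{"fo":85,"wj":65},"nq":[70,74,44],"qai":{"btu":35,"mii":74,"wh":20}},"zmi":{"ars":[25,64,75,68,20],"ll":[45,76,74],"pk":{"cte":7,"mz":69,"r":34,"usg":62},"x":{"eqe":3,"fad":23,"vfy":11}}}
After op 3 (replace /xy/nq/0 67): {"d":{"ku":[2,72,10,70,26],"mz":{"jqx":29,"lv":8,"r":95,"sbq":30}},"n":[{"qm":42,"zuk":50},2,{"bbe":7,"ff":68,"p":43,"xfe":65}],"xy":{"dc":{"ae":72,"j":24},"mb":{"fo":85,"wj":65},"nq":[67,74,44],"qai":{"btu":35,"mii":74,"wh":20}},"zmi":{"ars":[25,64,75,68,20],"ll":[45,76,74],"pk":{"cte":7,"mz":69,"r":34,"usg":62},"x":{"eqe":3,"fad":23,"vfy":11}}}
After op 4 (replace /xy/qai 53): {"d":{"ku":[2,72,10,70,26],"mz":{"jqx":29,"lv":8,"r":95,"sbq":30}},"n":[{"qm":42,"zuk":50},2,{"bbe":7,"ff":68,"p":43,"xfe":65}],"xy":{"dc":{"ae":72,"j":24},"mb":{"fo":85,"wj":65},"nq":[67,74,44],"qai":53},"zmi":{"ars":[25,64,75,68,20],"ll":[45,76,74],"pk":{"cte":7,"mz":69,"r":34,"usg":62},"x":{"eqe":3,"fad":23,"vfy":11}}}
After op 5 (replace /zmi/pk/r 76): {"d":{"ku":[2,72,10,70,26],"mz":{"jqx":29,"lv":8,"r":95,"sbq":30}},"n":[{"qm":42,"zuk":50},2,{"bbe":7,"ff":68,"p":43,"xfe":65}],"xy":{"dc":{"ae":72,"j":24},"mb":{"fo":85,"wj":65},"nq":[67,74,44],"qai":53},"zmi":{"ars":[25,64,75,68,20],"ll":[45,76,74],"pk":{"cte":7,"mz":69,"r":76,"usg":62},"x":{"eqe":3,"fad":23,"vfy":11}}}
After op 6 (add /n/0/np 21): {"d":{"ku":[2,72,10,70,26],"mz":{"jqx":29,"lv":8,"r":95,"sbq":30}},"n":[{"np":21,"qm":42,"zuk":50},2,{"bbe":7,"ff":68,"p":43,"xfe":65}],"xy":{"dc":{"ae":72,"j":24},"mb":{"fo":85,"wj":65},"nq":[67,74,44],"qai":53},"zmi":{"ars":[25,64,75,68,20],"ll":[45,76,74],"pk":{"cte":7,"mz":69,"r":76,"usg":62},"x":{"eqe":3,"fad":23,"vfy":11}}}
After op 7 (add /d/mz/c 69): {"d":{"ku":[2,72,10,70,26],"mz":{"c":69,"jqx":29,"lv":8,"r":95,"sbq":30}},"n":[{"np":21,"qm":42,"zuk":50},2,{"bbe":7,"ff":68,"p":43,"xfe":65}],"xy":{"dc":{"ae":72,"j":24},"mb":{"fo":85,"wj":65},"nq":[67,74,44],"qai":53},"zmi":{"ars":[25,64,75,68,20],"ll":[45,76,74],"pk":{"cte":7,"mz":69,"r":76,"usg":62},"x":{"eqe":3,"fad":23,"vfy":11}}}
After op 8 (add /zmi/pk/ge 58): {"d":{"ku":[2,72,10,70,26],"mz":{"c":69,"jqx":29,"lv":8,"r":95,"sbq":30}},"n":[{"np":21,"qm":42,"zuk":50},2,{"bbe":7,"ff":68,"p":43,"xfe":65}],"xy":{"dc":{"ae":72,"j":24},"mb":{"fo":85,"wj":65},"nq":[67,74,44],"qai":53},"zmi":{"ars":[25,64,75,68,20],"ll":[45,76,74],"pk":{"cte":7,"ge":58,"mz":69,"r":76,"usg":62},"x":{"eqe":3,"fad":23,"vfy":11}}}
After op 9 (replace /zmi/x/fad 70): {"d":{"ku":[2,72,10,70,26],"mz":{"c":69,"jqx":29,"lv":8,"r":95,"sbq":30}},"n":[{"np":21,"qm":42,"zuk":50},2,{"bbe":7,"ff":68,"p":43,"xfe":65}],"xy":{"dc":{"ae":72,"j":24},"mb":{"fo":85,"wj":65},"nq":[67,74,44],"qai":53},"zmi":{"ars":[25,64,75,68,20],"ll":[45,76,74],"pk":{"cte":7,"ge":58,"mz":69,"r":76,"usg":62},"x":{"eqe":3,"fad":70,"vfy":11}}}
After op 10 (remove /zmi/ll/0): {"d":{"ku":[2,72,10,70,26],"mz":{"c":69,"jqx":29,"lv":8,"r":95,"sbq":30}},"n":[{"np":21,"qm":42,"zuk":50},2,{"bbe":7,"ff":68,"p":43,"xfe":65}],"xy":{"dc":{"ae":72,"j":24},"mb":{"fo":85,"wj":65},"nq":[67,74,44],"qai":53},"zmi":{"ars":[25,64,75,68,20],"ll":[76,74],"pk":{"cte":7,"ge":58,"mz":69,"r":76,"usg":62},"x":{"eqe":3,"fad":70,"vfy":11}}}
After op 11 (add /xy/mb/lk 28): {"d":{"ku":[2,72,10,70,26],"mz":{"c":69,"jqx":29,"lv":8,"r":95,"sbq":30}},"n":[{"np":21,"qm":42,"zuk":50},2,{"bbe":7,"ff":68,"p":43,"xfe":65}],"xy":{"dc":{"ae":72,"j":24},"mb":{"fo":85,"lk":28,"wj":65},"nq":[67,74,44],"qai":53},"zmi":{"ars":[25,64,75,68,20],"ll":[76,74],"pk":{"cte":7,"ge":58,"mz":69,"r":76,"usg":62},"x":{"eqe":3,"fad":70,"vfy":11}}}
After op 12 (remove /xy/nq/1): {"d":{"ku":[2,72,10,70,26],"mz":{"c":69,"jqx":29,"lv":8,"r":95,"sbq":30}},"n":[{"np":21,"qm":42,"zuk":50},2,{"bbe":7,"ff":68,"p":43,"xfe":65}],"xy":{"dc":{"ae":72,"j":24},"mb":{"fo":85,"lk":28,"wj":65},"nq":[67,44],"qai":53},"zmi":{"ars":[25,64,75,68,20],"ll":[76,74],"pk":{"cte":7,"ge":58,"mz":69,"r":76,"usg":62},"x":{"eqe":3,"fad":70,"vfy":11}}}
Size at path /d/ku: 5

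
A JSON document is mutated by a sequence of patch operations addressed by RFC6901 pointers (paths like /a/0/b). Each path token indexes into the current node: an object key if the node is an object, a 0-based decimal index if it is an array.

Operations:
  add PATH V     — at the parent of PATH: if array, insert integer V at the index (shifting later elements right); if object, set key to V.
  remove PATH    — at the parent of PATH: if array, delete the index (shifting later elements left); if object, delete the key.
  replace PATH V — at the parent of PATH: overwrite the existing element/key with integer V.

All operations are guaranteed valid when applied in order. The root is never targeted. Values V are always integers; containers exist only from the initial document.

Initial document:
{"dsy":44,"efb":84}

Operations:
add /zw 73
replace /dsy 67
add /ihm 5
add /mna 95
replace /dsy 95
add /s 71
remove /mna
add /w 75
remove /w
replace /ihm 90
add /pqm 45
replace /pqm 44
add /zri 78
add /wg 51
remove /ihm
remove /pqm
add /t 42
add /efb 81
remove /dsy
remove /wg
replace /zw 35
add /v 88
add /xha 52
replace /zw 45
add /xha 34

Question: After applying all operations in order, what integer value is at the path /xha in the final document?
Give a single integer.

Answer: 34

Derivation:
After op 1 (add /zw 73): {"dsy":44,"efb":84,"zw":73}
After op 2 (replace /dsy 67): {"dsy":67,"efb":84,"zw":73}
After op 3 (add /ihm 5): {"dsy":67,"efb":84,"ihm":5,"zw":73}
After op 4 (add /mna 95): {"dsy":67,"efb":84,"ihm":5,"mna":95,"zw":73}
After op 5 (replace /dsy 95): {"dsy":95,"efb":84,"ihm":5,"mna":95,"zw":73}
After op 6 (add /s 71): {"dsy":95,"efb":84,"ihm":5,"mna":95,"s":71,"zw":73}
After op 7 (remove /mna): {"dsy":95,"efb":84,"ihm":5,"s":71,"zw":73}
After op 8 (add /w 75): {"dsy":95,"efb":84,"ihm":5,"s":71,"w":75,"zw":73}
After op 9 (remove /w): {"dsy":95,"efb":84,"ihm":5,"s":71,"zw":73}
After op 10 (replace /ihm 90): {"dsy":95,"efb":84,"ihm":90,"s":71,"zw":73}
After op 11 (add /pqm 45): {"dsy":95,"efb":84,"ihm":90,"pqm":45,"s":71,"zw":73}
After op 12 (replace /pqm 44): {"dsy":95,"efb":84,"ihm":90,"pqm":44,"s":71,"zw":73}
After op 13 (add /zri 78): {"dsy":95,"efb":84,"ihm":90,"pqm":44,"s":71,"zri":78,"zw":73}
After op 14 (add /wg 51): {"dsy":95,"efb":84,"ihm":90,"pqm":44,"s":71,"wg":51,"zri":78,"zw":73}
After op 15 (remove /ihm): {"dsy":95,"efb":84,"pqm":44,"s":71,"wg":51,"zri":78,"zw":73}
After op 16 (remove /pqm): {"dsy":95,"efb":84,"s":71,"wg":51,"zri":78,"zw":73}
After op 17 (add /t 42): {"dsy":95,"efb":84,"s":71,"t":42,"wg":51,"zri":78,"zw":73}
After op 18 (add /efb 81): {"dsy":95,"efb":81,"s":71,"t":42,"wg":51,"zri":78,"zw":73}
After op 19 (remove /dsy): {"efb":81,"s":71,"t":42,"wg":51,"zri":78,"zw":73}
After op 20 (remove /wg): {"efb":81,"s":71,"t":42,"zri":78,"zw":73}
After op 21 (replace /zw 35): {"efb":81,"s":71,"t":42,"zri":78,"zw":35}
After op 22 (add /v 88): {"efb":81,"s":71,"t":42,"v":88,"zri":78,"zw":35}
After op 23 (add /xha 52): {"efb":81,"s":71,"t":42,"v":88,"xha":52,"zri":78,"zw":35}
After op 24 (replace /zw 45): {"efb":81,"s":71,"t":42,"v":88,"xha":52,"zri":78,"zw":45}
After op 25 (add /xha 34): {"efb":81,"s":71,"t":42,"v":88,"xha":34,"zri":78,"zw":45}
Value at /xha: 34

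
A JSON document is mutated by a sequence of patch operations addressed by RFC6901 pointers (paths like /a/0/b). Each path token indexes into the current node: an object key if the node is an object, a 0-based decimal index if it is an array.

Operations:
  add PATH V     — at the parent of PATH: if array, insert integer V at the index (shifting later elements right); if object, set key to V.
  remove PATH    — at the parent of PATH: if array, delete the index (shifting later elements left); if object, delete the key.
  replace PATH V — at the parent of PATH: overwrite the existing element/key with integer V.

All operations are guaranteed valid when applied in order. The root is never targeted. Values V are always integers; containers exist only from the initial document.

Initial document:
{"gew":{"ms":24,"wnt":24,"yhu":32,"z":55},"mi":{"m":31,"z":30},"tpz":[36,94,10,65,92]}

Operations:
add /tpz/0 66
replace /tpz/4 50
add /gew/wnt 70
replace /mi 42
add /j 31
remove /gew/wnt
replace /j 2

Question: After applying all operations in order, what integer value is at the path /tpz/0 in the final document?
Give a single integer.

Answer: 66

Derivation:
After op 1 (add /tpz/0 66): {"gew":{"ms":24,"wnt":24,"yhu":32,"z":55},"mi":{"m":31,"z":30},"tpz":[66,36,94,10,65,92]}
After op 2 (replace /tpz/4 50): {"gew":{"ms":24,"wnt":24,"yhu":32,"z":55},"mi":{"m":31,"z":30},"tpz":[66,36,94,10,50,92]}
After op 3 (add /gew/wnt 70): {"gew":{"ms":24,"wnt":70,"yhu":32,"z":55},"mi":{"m":31,"z":30},"tpz":[66,36,94,10,50,92]}
After op 4 (replace /mi 42): {"gew":{"ms":24,"wnt":70,"yhu":32,"z":55},"mi":42,"tpz":[66,36,94,10,50,92]}
After op 5 (add /j 31): {"gew":{"ms":24,"wnt":70,"yhu":32,"z":55},"j":31,"mi":42,"tpz":[66,36,94,10,50,92]}
After op 6 (remove /gew/wnt): {"gew":{"ms":24,"yhu":32,"z":55},"j":31,"mi":42,"tpz":[66,36,94,10,50,92]}
After op 7 (replace /j 2): {"gew":{"ms":24,"yhu":32,"z":55},"j":2,"mi":42,"tpz":[66,36,94,10,50,92]}
Value at /tpz/0: 66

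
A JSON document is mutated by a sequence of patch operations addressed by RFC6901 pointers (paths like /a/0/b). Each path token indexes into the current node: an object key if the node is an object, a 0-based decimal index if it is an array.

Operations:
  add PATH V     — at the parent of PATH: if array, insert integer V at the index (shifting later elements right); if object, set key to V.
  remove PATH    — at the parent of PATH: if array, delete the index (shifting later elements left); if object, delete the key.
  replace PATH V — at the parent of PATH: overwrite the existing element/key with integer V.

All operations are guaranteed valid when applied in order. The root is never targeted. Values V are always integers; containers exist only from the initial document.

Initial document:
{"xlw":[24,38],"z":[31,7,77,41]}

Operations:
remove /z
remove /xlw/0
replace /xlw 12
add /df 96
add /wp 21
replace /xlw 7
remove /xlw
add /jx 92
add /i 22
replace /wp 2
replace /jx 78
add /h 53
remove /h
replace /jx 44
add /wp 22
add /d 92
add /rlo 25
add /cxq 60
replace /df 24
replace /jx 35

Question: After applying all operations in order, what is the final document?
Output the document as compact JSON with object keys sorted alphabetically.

Answer: {"cxq":60,"d":92,"df":24,"i":22,"jx":35,"rlo":25,"wp":22}

Derivation:
After op 1 (remove /z): {"xlw":[24,38]}
After op 2 (remove /xlw/0): {"xlw":[38]}
After op 3 (replace /xlw 12): {"xlw":12}
After op 4 (add /df 96): {"df":96,"xlw":12}
After op 5 (add /wp 21): {"df":96,"wp":21,"xlw":12}
After op 6 (replace /xlw 7): {"df":96,"wp":21,"xlw":7}
After op 7 (remove /xlw): {"df":96,"wp":21}
After op 8 (add /jx 92): {"df":96,"jx":92,"wp":21}
After op 9 (add /i 22): {"df":96,"i":22,"jx":92,"wp":21}
After op 10 (replace /wp 2): {"df":96,"i":22,"jx":92,"wp":2}
After op 11 (replace /jx 78): {"df":96,"i":22,"jx":78,"wp":2}
After op 12 (add /h 53): {"df":96,"h":53,"i":22,"jx":78,"wp":2}
After op 13 (remove /h): {"df":96,"i":22,"jx":78,"wp":2}
After op 14 (replace /jx 44): {"df":96,"i":22,"jx":44,"wp":2}
After op 15 (add /wp 22): {"df":96,"i":22,"jx":44,"wp":22}
After op 16 (add /d 92): {"d":92,"df":96,"i":22,"jx":44,"wp":22}
After op 17 (add /rlo 25): {"d":92,"df":96,"i":22,"jx":44,"rlo":25,"wp":22}
After op 18 (add /cxq 60): {"cxq":60,"d":92,"df":96,"i":22,"jx":44,"rlo":25,"wp":22}
After op 19 (replace /df 24): {"cxq":60,"d":92,"df":24,"i":22,"jx":44,"rlo":25,"wp":22}
After op 20 (replace /jx 35): {"cxq":60,"d":92,"df":24,"i":22,"jx":35,"rlo":25,"wp":22}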